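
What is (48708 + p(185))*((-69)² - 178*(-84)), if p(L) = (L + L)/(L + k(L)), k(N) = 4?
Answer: 60493821922/63 ≈ 9.6022e+8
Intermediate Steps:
p(L) = 2*L/(4 + L) (p(L) = (L + L)/(L + 4) = (2*L)/(4 + L) = 2*L/(4 + L))
(48708 + p(185))*((-69)² - 178*(-84)) = (48708 + 2*185/(4 + 185))*((-69)² - 178*(-84)) = (48708 + 2*185/189)*(4761 + 14952) = (48708 + 2*185*(1/189))*19713 = (48708 + 370/189)*19713 = (9206182/189)*19713 = 60493821922/63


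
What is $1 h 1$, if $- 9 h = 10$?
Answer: $- \frac{10}{9} \approx -1.1111$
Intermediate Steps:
$h = - \frac{10}{9}$ ($h = \left(- \frac{1}{9}\right) 10 = - \frac{10}{9} \approx -1.1111$)
$1 h 1 = 1 \left(- \frac{10}{9}\right) 1 = \left(- \frac{10}{9}\right) 1 = - \frac{10}{9}$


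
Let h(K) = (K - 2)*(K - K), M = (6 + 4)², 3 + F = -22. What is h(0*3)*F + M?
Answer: 100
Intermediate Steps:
F = -25 (F = -3 - 22 = -25)
M = 100 (M = 10² = 100)
h(K) = 0 (h(K) = (-2 + K)*0 = 0)
h(0*3)*F + M = 0*(-25) + 100 = 0 + 100 = 100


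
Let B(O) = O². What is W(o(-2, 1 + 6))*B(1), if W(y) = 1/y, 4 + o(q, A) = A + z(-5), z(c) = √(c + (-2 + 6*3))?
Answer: -3/2 + √11/2 ≈ 0.15831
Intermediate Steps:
z(c) = √(16 + c) (z(c) = √(c + (-2 + 18)) = √(c + 16) = √(16 + c))
o(q, A) = -4 + A + √11 (o(q, A) = -4 + (A + √(16 - 5)) = -4 + (A + √11) = -4 + A + √11)
W(o(-2, 1 + 6))*B(1) = 1²/(-4 + (1 + 6) + √11) = 1/(-4 + 7 + √11) = 1/(3 + √11)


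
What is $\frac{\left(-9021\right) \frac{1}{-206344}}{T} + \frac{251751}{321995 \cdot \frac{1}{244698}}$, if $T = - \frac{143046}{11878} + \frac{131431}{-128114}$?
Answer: $\frac{63198971211472251385928451}{330337228010308594340} \approx 1.9132 \cdot 10^{5}$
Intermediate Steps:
$T = - \frac{9943666331}{760869046}$ ($T = \left(-143046\right) \frac{1}{11878} + 131431 \left(- \frac{1}{128114}\right) = - \frac{71523}{5939} - \frac{131431}{128114} = - \frac{9943666331}{760869046} \approx -13.069$)
$\frac{\left(-9021\right) \frac{1}{-206344}}{T} + \frac{251751}{321995 \cdot \frac{1}{244698}} = \frac{\left(-9021\right) \frac{1}{-206344}}{- \frac{9943666331}{760869046}} + \frac{251751}{321995 \cdot \frac{1}{244698}} = \left(-9021\right) \left(- \frac{1}{206344}\right) \left(- \frac{760869046}{9943666331}\right) + \frac{251751}{321995 \cdot \frac{1}{244698}} = \frac{9021}{206344} \left(- \frac{760869046}{9943666331}\right) + \frac{251751}{\frac{321995}{244698}} = - \frac{3431899831983}{1025907942701932} + 251751 \cdot \frac{244698}{321995} = - \frac{3431899831983}{1025907942701932} + \frac{61602966198}{321995} = \frac{63198971211472251385928451}{330337228010308594340}$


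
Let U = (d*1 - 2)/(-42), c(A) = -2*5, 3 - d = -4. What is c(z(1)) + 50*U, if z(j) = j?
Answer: -335/21 ≈ -15.952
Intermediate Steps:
d = 7 (d = 3 - 1*(-4) = 3 + 4 = 7)
c(A) = -10
U = -5/42 (U = (7*1 - 2)/(-42) = (7 - 2)*(-1/42) = 5*(-1/42) = -5/42 ≈ -0.11905)
c(z(1)) + 50*U = -10 + 50*(-5/42) = -10 - 125/21 = -335/21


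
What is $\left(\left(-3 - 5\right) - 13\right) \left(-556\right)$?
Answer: $11676$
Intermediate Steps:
$\left(\left(-3 - 5\right) - 13\right) \left(-556\right) = \left(-8 - 13\right) \left(-556\right) = \left(-21\right) \left(-556\right) = 11676$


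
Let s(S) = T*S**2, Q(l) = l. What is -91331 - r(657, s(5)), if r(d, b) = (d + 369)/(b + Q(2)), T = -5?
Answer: -3744229/41 ≈ -91323.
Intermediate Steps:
s(S) = -5*S**2
r(d, b) = (369 + d)/(2 + b) (r(d, b) = (d + 369)/(b + 2) = (369 + d)/(2 + b))
-91331 - r(657, s(5)) = -91331 - (369 + 657)/(2 - 5*5**2) = -91331 - 1026/(2 - 5*25) = -91331 - 1026/(2 - 125) = -91331 - 1026/(-123) = -91331 - (-1)*1026/123 = -91331 - 1*(-342/41) = -91331 + 342/41 = -3744229/41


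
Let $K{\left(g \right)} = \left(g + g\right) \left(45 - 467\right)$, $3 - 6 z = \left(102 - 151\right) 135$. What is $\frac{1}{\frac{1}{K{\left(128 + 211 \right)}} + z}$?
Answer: $\frac{286116}{315585947} \approx 0.00090662$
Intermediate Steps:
$z = 1103$ ($z = \frac{1}{2} - \frac{\left(102 - 151\right) 135}{6} = \frac{1}{2} - \frac{\left(-49\right) 135}{6} = \frac{1}{2} - - \frac{2205}{2} = \frac{1}{2} + \frac{2205}{2} = 1103$)
$K{\left(g \right)} = - 844 g$ ($K{\left(g \right)} = 2 g \left(-422\right) = - 844 g$)
$\frac{1}{\frac{1}{K{\left(128 + 211 \right)}} + z} = \frac{1}{\frac{1}{\left(-844\right) \left(128 + 211\right)} + 1103} = \frac{1}{\frac{1}{\left(-844\right) 339} + 1103} = \frac{1}{\frac{1}{-286116} + 1103} = \frac{1}{- \frac{1}{286116} + 1103} = \frac{1}{\frac{315585947}{286116}} = \frac{286116}{315585947}$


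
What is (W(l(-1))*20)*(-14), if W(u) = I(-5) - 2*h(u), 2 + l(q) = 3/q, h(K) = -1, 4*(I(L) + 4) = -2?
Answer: 700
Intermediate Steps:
I(L) = -9/2 (I(L) = -4 + (1/4)*(-2) = -4 - 1/2 = -9/2)
l(q) = -2 + 3/q
W(u) = -5/2 (W(u) = -9/2 - 2*(-1) = -9/2 + 2 = -5/2)
(W(l(-1))*20)*(-14) = -5/2*20*(-14) = -50*(-14) = 700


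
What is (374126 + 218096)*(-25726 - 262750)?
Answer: -170841833672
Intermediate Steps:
(374126 + 218096)*(-25726 - 262750) = 592222*(-288476) = -170841833672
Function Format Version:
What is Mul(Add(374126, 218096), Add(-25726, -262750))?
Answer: -170841833672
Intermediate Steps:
Mul(Add(374126, 218096), Add(-25726, -262750)) = Mul(592222, -288476) = -170841833672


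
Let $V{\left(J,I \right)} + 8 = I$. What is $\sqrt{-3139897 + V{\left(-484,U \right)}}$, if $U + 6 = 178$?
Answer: $i \sqrt{3139733} \approx 1771.9 i$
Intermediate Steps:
$U = 172$ ($U = -6 + 178 = 172$)
$V{\left(J,I \right)} = -8 + I$
$\sqrt{-3139897 + V{\left(-484,U \right)}} = \sqrt{-3139897 + \left(-8 + 172\right)} = \sqrt{-3139897 + 164} = \sqrt{-3139733} = i \sqrt{3139733}$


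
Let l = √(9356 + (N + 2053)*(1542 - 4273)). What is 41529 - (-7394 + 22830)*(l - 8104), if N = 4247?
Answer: 125134873 - 30872*I*√4298986 ≈ 1.2513e+8 - 6.401e+7*I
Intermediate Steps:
l = 2*I*√4298986 (l = √(9356 + (4247 + 2053)*(1542 - 4273)) = √(9356 + 6300*(-2731)) = √(9356 - 17205300) = √(-17195944) = 2*I*√4298986 ≈ 4146.8*I)
41529 - (-7394 + 22830)*(l - 8104) = 41529 - (-7394 + 22830)*(2*I*√4298986 - 8104) = 41529 - 15436*(-8104 + 2*I*√4298986) = 41529 - (-125093344 + 30872*I*√4298986) = 41529 + (125093344 - 30872*I*√4298986) = 125134873 - 30872*I*√4298986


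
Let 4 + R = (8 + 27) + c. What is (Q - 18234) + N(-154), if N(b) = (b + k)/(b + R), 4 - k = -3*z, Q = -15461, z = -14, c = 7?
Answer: -977107/29 ≈ -33693.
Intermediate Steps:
k = -38 (k = 4 - (-3)*(-14) = 4 - 1*42 = 4 - 42 = -38)
R = 38 (R = -4 + ((8 + 27) + 7) = -4 + (35 + 7) = -4 + 42 = 38)
N(b) = (-38 + b)/(38 + b) (N(b) = (b - 38)/(b + 38) = (-38 + b)/(38 + b))
(Q - 18234) + N(-154) = (-15461 - 18234) + (-38 - 154)/(38 - 154) = -33695 - 192/(-116) = -33695 - 1/116*(-192) = -33695 + 48/29 = -977107/29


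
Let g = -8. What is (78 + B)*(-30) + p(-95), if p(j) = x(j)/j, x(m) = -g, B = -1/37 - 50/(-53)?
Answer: -441067438/186295 ≈ -2367.6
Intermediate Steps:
B = 1797/1961 (B = -1*1/37 - 50*(-1/53) = -1/37 + 50/53 = 1797/1961 ≈ 0.91637)
x(m) = 8 (x(m) = -1*(-8) = 8)
p(j) = 8/j
(78 + B)*(-30) + p(-95) = (78 + 1797/1961)*(-30) + 8/(-95) = (154755/1961)*(-30) + 8*(-1/95) = -4642650/1961 - 8/95 = -441067438/186295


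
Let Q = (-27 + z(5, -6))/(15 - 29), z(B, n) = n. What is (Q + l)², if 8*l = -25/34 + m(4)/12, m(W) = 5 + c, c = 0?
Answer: 700819729/130507776 ≈ 5.3699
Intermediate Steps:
m(W) = 5 (m(W) = 5 + 0 = 5)
l = -65/1632 (l = (-25/34 + 5/12)/8 = (⅛)*(-65/204) = -65/1632 ≈ -0.039828)
Q = 33/14 (Q = (-27 - 6)/(15 - 29) = -33/(-14) = -33*(-1/14) = 33/14 ≈ 2.3571)
(Q + l)² = (33/14 - 65/1632)² = (26473/11424)² = 700819729/130507776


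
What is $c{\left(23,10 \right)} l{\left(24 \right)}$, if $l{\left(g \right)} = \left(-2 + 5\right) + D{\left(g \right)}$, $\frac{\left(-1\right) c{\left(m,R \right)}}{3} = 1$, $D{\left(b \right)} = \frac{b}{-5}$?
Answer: $\frac{27}{5} \approx 5.4$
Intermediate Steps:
$D{\left(b \right)} = - \frac{b}{5}$ ($D{\left(b \right)} = b \left(- \frac{1}{5}\right) = - \frac{b}{5}$)
$c{\left(m,R \right)} = -3$ ($c{\left(m,R \right)} = \left(-3\right) 1 = -3$)
$l{\left(g \right)} = 3 - \frac{g}{5}$ ($l{\left(g \right)} = \left(-2 + 5\right) - \frac{g}{5} = 3 - \frac{g}{5}$)
$c{\left(23,10 \right)} l{\left(24 \right)} = - 3 \left(3 - \frac{24}{5}\right) = \left(-3\right) \left(- \frac{9}{5}\right) = \frac{27}{5}$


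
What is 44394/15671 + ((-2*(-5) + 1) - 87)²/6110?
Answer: 180881518/47874905 ≈ 3.7782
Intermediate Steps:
44394/15671 + ((-2*(-5) + 1) - 87)²/6110 = 44394*(1/15671) + ((10 + 1) - 87)²*(1/6110) = 44394/15671 + (11 - 87)²*(1/6110) = 44394/15671 + (-76)²*(1/6110) = 44394/15671 + 5776*(1/6110) = 44394/15671 + 2888/3055 = 180881518/47874905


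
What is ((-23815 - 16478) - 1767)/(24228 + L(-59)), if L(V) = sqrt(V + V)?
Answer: -509514840/293498051 + 21030*I*sqrt(118)/293498051 ≈ -1.736 + 0.00077835*I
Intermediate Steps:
L(V) = sqrt(2)*sqrt(V) (L(V) = sqrt(2*V) = sqrt(2)*sqrt(V))
((-23815 - 16478) - 1767)/(24228 + L(-59)) = ((-23815 - 16478) - 1767)/(24228 + sqrt(2)*sqrt(-59)) = (-40293 - 1767)/(24228 + sqrt(2)*(I*sqrt(59))) = -42060/(24228 + I*sqrt(118))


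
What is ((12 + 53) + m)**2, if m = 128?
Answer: 37249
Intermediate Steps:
((12 + 53) + m)**2 = ((12 + 53) + 128)**2 = (65 + 128)**2 = 193**2 = 37249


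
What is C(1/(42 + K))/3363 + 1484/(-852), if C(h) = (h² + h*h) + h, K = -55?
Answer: -70286360/40352637 ≈ -1.7418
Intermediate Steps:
C(h) = h + 2*h² (C(h) = (h² + h²) + h = 2*h² + h = h + 2*h²)
C(1/(42 + K))/3363 + 1484/(-852) = ((1 + 2/(42 - 55))/(42 - 55))/3363 + 1484/(-852) = ((1 + 2/(-13))/(-13))*(1/3363) + 1484*(-1/852) = -(1 + 2*(-1/13))/13*(1/3363) - 371/213 = -(1 - 2/13)/13*(1/3363) - 371/213 = -1/13*11/13*(1/3363) - 371/213 = -11/169*1/3363 - 371/213 = -11/568347 - 371/213 = -70286360/40352637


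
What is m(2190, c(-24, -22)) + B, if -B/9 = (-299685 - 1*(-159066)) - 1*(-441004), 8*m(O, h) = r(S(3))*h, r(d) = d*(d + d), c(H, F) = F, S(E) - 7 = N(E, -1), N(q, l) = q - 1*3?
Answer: -5407469/2 ≈ -2.7037e+6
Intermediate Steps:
N(q, l) = -3 + q (N(q, l) = q - 3 = -3 + q)
S(E) = 4 + E (S(E) = 7 + (-3 + E) = 4 + E)
r(d) = 2*d² (r(d) = d*(2*d) = 2*d²)
m(O, h) = 49*h/4 (m(O, h) = ((2*(4 + 3)²)*h)/8 = ((2*7²)*h)/8 = ((2*49)*h)/8 = (98*h)/8 = 49*h/4)
B = -2703465 (B = -9*((-299685 - 1*(-159066)) - 1*(-441004)) = -9*((-299685 + 159066) + 441004) = -9*(-140619 + 441004) = -9*300385 = -2703465)
m(2190, c(-24, -22)) + B = (49/4)*(-22) - 2703465 = -539/2 - 2703465 = -5407469/2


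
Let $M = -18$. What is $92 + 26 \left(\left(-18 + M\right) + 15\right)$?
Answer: $-454$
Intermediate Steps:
$92 + 26 \left(\left(-18 + M\right) + 15\right) = 92 + 26 \left(\left(-18 - 18\right) + 15\right) = 92 + 26 \left(-36 + 15\right) = 92 + 26 \left(-21\right) = 92 - 546 = -454$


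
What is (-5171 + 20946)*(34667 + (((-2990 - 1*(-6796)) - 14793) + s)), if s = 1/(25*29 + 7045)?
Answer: 580499811155/1554 ≈ 3.7355e+8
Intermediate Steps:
s = 1/7770 (s = 1/(725 + 7045) = 1/7770 ≈ 0.00012870)
(-5171 + 20946)*(34667 + (((-2990 - 1*(-6796)) - 14793) + s)) = (-5171 + 20946)*(34667 + (((-2990 - 1*(-6796)) - 14793) + 1/7770)) = 15775*(34667 + (((-2990 + 6796) - 14793) + 1/7770)) = 15775*(34667 + ((3806 - 14793) + 1/7770)) = 15775*(34667 + (-10987 + 1/7770)) = 15775*(34667 - 85368989/7770) = 15775*(183993601/7770) = 580499811155/1554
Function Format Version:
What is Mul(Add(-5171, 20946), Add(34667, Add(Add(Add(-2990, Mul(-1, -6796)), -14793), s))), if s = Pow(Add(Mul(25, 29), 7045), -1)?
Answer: Rational(580499811155, 1554) ≈ 3.7355e+8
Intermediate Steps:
s = Rational(1, 7770) (s = Pow(Add(725, 7045), -1) = Pow(7770, -1) = Rational(1, 7770) ≈ 0.00012870)
Mul(Add(-5171, 20946), Add(34667, Add(Add(Add(-2990, Mul(-1, -6796)), -14793), s))) = Mul(Add(-5171, 20946), Add(34667, Add(Add(Add(-2990, Mul(-1, -6796)), -14793), Rational(1, 7770)))) = Mul(15775, Add(34667, Add(Add(Add(-2990, 6796), -14793), Rational(1, 7770)))) = Mul(15775, Add(34667, Add(Add(3806, -14793), Rational(1, 7770)))) = Mul(15775, Add(34667, Add(-10987, Rational(1, 7770)))) = Mul(15775, Add(34667, Rational(-85368989, 7770))) = Mul(15775, Rational(183993601, 7770)) = Rational(580499811155, 1554)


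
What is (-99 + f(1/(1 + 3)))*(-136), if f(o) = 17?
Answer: 11152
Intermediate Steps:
(-99 + f(1/(1 + 3)))*(-136) = (-99 + 17)*(-136) = -82*(-136) = 11152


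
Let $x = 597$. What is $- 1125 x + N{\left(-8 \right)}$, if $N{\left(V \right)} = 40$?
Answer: $-671585$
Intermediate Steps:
$- 1125 x + N{\left(-8 \right)} = \left(-1125\right) 597 + 40 = -671625 + 40 = -671585$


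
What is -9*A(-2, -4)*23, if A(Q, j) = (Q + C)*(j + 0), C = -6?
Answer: -6624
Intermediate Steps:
A(Q, j) = j*(-6 + Q) (A(Q, j) = (Q - 6)*(j + 0) = (-6 + Q)*j = j*(-6 + Q))
-9*A(-2, -4)*23 = -(-36)*(-6 - 2)*23 = -(-36)*(-8)*23 = -9*32*23 = -288*23 = -6624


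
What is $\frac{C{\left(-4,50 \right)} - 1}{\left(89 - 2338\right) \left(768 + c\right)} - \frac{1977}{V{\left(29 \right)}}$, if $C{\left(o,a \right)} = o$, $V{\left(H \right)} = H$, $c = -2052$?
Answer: $- \frac{5709014677}{83743764} \approx -68.172$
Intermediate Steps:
$\frac{C{\left(-4,50 \right)} - 1}{\left(89 - 2338\right) \left(768 + c\right)} - \frac{1977}{V{\left(29 \right)}} = \frac{-4 - 1}{\left(89 - 2338\right) \left(768 - 2052\right)} - \frac{1977}{29} = - \frac{5}{\left(-2249\right) \left(-1284\right)} - \frac{1977}{29} = - \frac{5}{2887716} - \frac{1977}{29} = - \frac{5709014677}{83743764}$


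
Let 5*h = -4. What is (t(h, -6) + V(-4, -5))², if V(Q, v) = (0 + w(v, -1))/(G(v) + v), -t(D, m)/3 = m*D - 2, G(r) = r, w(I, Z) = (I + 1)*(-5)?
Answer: 2704/25 ≈ 108.16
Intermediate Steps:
h = -⅘ (h = (⅕)*(-4) = -⅘ ≈ -0.80000)
w(I, Z) = -5 - 5*I (w(I, Z) = (1 + I)*(-5) = -5 - 5*I)
t(D, m) = 6 - 3*D*m (t(D, m) = -3*(m*D - 2) = -3*(D*m - 2) = -3*(-2 + D*m) = 6 - 3*D*m)
V(Q, v) = (-5 - 5*v)/(2*v) (V(Q, v) = (0 + (-5 - 5*v))/(v + v) = (-5 - 5*v)/((2*v)) = (-5 - 5*v)*(1/(2*v)) = (-5 - 5*v)/(2*v))
(t(h, -6) + V(-4, -5))² = ((6 - 3*(-⅘)*(-6)) + (5/2)*(-1 - 1*(-5))/(-5))² = ((6 - 72/5) + (5/2)*(-⅕)*(-1 + 5))² = (-42/5 + (5/2)*(-⅕)*4)² = (-42/5 - 2)² = (-52/5)² = 2704/25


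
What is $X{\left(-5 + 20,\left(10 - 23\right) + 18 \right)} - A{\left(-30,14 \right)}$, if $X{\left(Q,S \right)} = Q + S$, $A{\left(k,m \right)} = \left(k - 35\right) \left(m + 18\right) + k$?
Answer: $2130$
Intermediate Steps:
$A{\left(k,m \right)} = k + \left(-35 + k\right) \left(18 + m\right)$ ($A{\left(k,m \right)} = \left(-35 + k\right) \left(18 + m\right) + k = k + \left(-35 + k\right) \left(18 + m\right)$)
$X{\left(-5 + 20,\left(10 - 23\right) + 18 \right)} - A{\left(-30,14 \right)} = \left(\left(-5 + 20\right) + \left(\left(10 - 23\right) + 18\right)\right) - \left(-630 - 490 + 19 \left(-30\right) - 420\right) = \left(15 + \left(-13 + 18\right)\right) - \left(-630 - 490 - 570 - 420\right) = \left(15 + 5\right) - -2110 = 20 + 2110 = 2130$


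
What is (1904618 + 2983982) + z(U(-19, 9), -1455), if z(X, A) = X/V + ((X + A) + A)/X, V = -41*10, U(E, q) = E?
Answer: 38083395251/7790 ≈ 4.8888e+6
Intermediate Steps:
V = -410
z(X, A) = -X/410 + (X + 2*A)/X (z(X, A) = X/(-410) + ((X + A) + A)/X = X*(-1/410) + ((A + X) + A)/X = -X/410 + (X + 2*A)/X)
(1904618 + 2983982) + z(U(-19, 9), -1455) = (1904618 + 2983982) + (1 - 1/410*(-19) + 2*(-1455)/(-19)) = 4888600 + (1 + 19/410 + 2*(-1455)*(-1/19)) = 4888600 + (1 + 19/410 + 2910/19) = 4888600 + 1201251/7790 = 38083395251/7790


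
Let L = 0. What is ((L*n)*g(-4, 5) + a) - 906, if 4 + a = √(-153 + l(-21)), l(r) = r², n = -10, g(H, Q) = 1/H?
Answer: -910 + 12*√2 ≈ -893.03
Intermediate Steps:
a = -4 + 12*√2 (a = -4 + √(-153 + (-21)²) = -4 + √(-153 + 441) = -4 + √288 = -4 + 12*√2 ≈ 12.971)
((L*n)*g(-4, 5) + a) - 906 = ((0*(-10))/(-4) + (-4 + 12*√2)) - 906 = (0*(-¼) + (-4 + 12*√2)) - 906 = (0 + (-4 + 12*√2)) - 906 = (-4 + 12*√2) - 906 = -910 + 12*√2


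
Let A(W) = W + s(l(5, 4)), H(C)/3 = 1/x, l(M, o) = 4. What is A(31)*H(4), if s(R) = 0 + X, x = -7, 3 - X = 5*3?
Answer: -57/7 ≈ -8.1429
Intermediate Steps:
X = -12 (X = 3 - 5*3 = 3 - 1*15 = 3 - 15 = -12)
s(R) = -12 (s(R) = 0 - 12 = -12)
H(C) = -3/7 (H(C) = 3/(-7) = 3*(-1/7) = -3/7)
A(W) = -12 + W (A(W) = W - 12 = -12 + W)
A(31)*H(4) = (-12 + 31)*(-3/7) = 19*(-3/7) = -57/7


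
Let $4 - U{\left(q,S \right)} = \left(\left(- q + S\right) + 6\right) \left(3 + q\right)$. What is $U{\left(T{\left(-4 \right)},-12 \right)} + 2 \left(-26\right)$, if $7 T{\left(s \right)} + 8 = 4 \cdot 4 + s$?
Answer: $- \frac{1202}{49} \approx -24.531$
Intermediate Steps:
$T{\left(s \right)} = \frac{8}{7} + \frac{s}{7}$ ($T{\left(s \right)} = - \frac{8}{7} + \frac{4 \cdot 4 + s}{7} = - \frac{8}{7} + \frac{16 + s}{7} = - \frac{8}{7} + \left(\frac{16}{7} + \frac{s}{7}\right) = \frac{8}{7} + \frac{s}{7}$)
$U{\left(q,S \right)} = 4 - \left(3 + q\right) \left(6 + S - q\right)$ ($U{\left(q,S \right)} = 4 - \left(\left(- q + S\right) + 6\right) \left(3 + q\right) = 4 - \left(\left(S - q\right) + 6\right) \left(3 + q\right) = 4 - \left(6 + S - q\right) \left(3 + q\right) = 4 - \left(3 + q\right) \left(6 + S - q\right)$)
$U{\left(T{\left(-4 \right)},-12 \right)} + 2 \left(-26\right) = \left(-14 + \left(\frac{8}{7} + \frac{1}{7} \left(-4\right)\right)^{2} - -36 - 3 \left(\frac{8}{7} + \frac{1}{7} \left(-4\right)\right) - - 12 \left(\frac{8}{7} + \frac{1}{7} \left(-4\right)\right)\right) + 2 \left(-26\right) = \left(-14 + \left(\frac{8}{7} - \frac{4}{7}\right)^{2} + 36 - 3 \left(\frac{8}{7} - \frac{4}{7}\right) - - 12 \left(\frac{8}{7} - \frac{4}{7}\right)\right) - 52 = \left(-14 + \left(\frac{4}{7}\right)^{2} + 36 - \frac{12}{7} - \left(-12\right) \frac{4}{7}\right) - 52 = \left(-14 + \frac{16}{49} + 36 - \frac{12}{7} + \frac{48}{7}\right) - 52 = \frac{1346}{49} - 52 = - \frac{1202}{49}$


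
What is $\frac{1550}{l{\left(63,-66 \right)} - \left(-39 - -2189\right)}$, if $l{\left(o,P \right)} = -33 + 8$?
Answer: $- \frac{62}{87} \approx -0.71264$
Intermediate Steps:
$l{\left(o,P \right)} = -25$
$\frac{1550}{l{\left(63,-66 \right)} - \left(-39 - -2189\right)} = \frac{1550}{-25 - \left(-39 - -2189\right)} = \frac{1550}{-25 - \left(-39 + 2189\right)} = \frac{1550}{-25 - 2150} = \frac{1550}{-2175} = 1550 \left(- \frac{1}{2175}\right) = - \frac{62}{87}$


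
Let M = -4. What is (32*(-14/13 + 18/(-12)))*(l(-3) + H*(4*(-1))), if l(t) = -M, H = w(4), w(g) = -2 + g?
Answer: 4288/13 ≈ 329.85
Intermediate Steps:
H = 2 (H = -2 + 4 = 2)
l(t) = 4 (l(t) = -1*(-4) = 4)
(32*(-14/13 + 18/(-12)))*(l(-3) + H*(4*(-1))) = (32*(-14/13 + 18/(-12)))*(4 + 2*(4*(-1))) = (32*(-14*1/13 + 18*(-1/12)))*(4 + 2*(-4)) = (32*(-14/13 - 3/2))*(4 - 8) = (32*(-67/26))*(-4) = -1072/13*(-4) = 4288/13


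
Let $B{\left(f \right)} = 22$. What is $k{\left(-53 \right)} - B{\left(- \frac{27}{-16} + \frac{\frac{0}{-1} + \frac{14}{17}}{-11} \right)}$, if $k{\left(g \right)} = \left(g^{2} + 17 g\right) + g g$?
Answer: $4695$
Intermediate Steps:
$k{\left(g \right)} = 2 g^{2} + 17 g$ ($k{\left(g \right)} = \left(g^{2} + 17 g\right) + g^{2} = 2 g^{2} + 17 g$)
$k{\left(-53 \right)} - B{\left(- \frac{27}{-16} + \frac{\frac{0}{-1} + \frac{14}{17}}{-11} \right)} = - 53 \left(17 + 2 \left(-53\right)\right) - 22 = - 53 \left(17 - 106\right) - 22 = \left(-53\right) \left(-89\right) - 22 = 4717 - 22 = 4695$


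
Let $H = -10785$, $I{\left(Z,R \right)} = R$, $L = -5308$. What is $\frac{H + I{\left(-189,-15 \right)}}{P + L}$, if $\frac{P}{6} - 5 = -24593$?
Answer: $\frac{2700}{38209} \approx 0.070664$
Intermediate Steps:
$P = -147528$ ($P = 30 + 6 \left(-24593\right) = 30 - 147558 = -147528$)
$\frac{H + I{\left(-189,-15 \right)}}{P + L} = \frac{-10785 - 15}{-147528 - 5308} = - \frac{10800}{-152836} = \left(-10800\right) \left(- \frac{1}{152836}\right) = \frac{2700}{38209}$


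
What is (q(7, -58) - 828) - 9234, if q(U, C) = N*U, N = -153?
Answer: -11133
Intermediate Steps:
q(U, C) = -153*U
(q(7, -58) - 828) - 9234 = (-153*7 - 828) - 9234 = (-1071 - 828) - 9234 = -1899 - 9234 = -11133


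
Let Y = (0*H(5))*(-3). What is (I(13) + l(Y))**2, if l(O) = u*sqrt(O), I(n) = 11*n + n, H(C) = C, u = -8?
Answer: 24336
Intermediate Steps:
I(n) = 12*n
Y = 0 (Y = (0*5)*(-3) = 0*(-3) = 0)
l(O) = -8*sqrt(O)
(I(13) + l(Y))**2 = (12*13 - 8*sqrt(0))**2 = (156 - 8*0)**2 = (156 + 0)**2 = 156**2 = 24336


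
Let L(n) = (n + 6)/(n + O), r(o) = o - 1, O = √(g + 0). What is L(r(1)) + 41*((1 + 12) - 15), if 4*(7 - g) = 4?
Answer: -82 + √6 ≈ -79.551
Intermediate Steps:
g = 6 (g = 7 - ¼*4 = 7 - 1 = 6)
O = √6 (O = √(6 + 0) = √6 ≈ 2.4495)
r(o) = -1 + o
L(n) = (6 + n)/(n + √6) (L(n) = (n + 6)/(n + √6) = (6 + n)/(n + √6))
L(r(1)) + 41*((1 + 12) - 15) = (6 + (-1 + 1))/((-1 + 1) + √6) + 41*((1 + 12) - 15) = (6 + 0)/(0 + √6) + 41*(13 - 15) = 6/√6 + 41*(-2) = (√6/6)*6 - 82 = √6 - 82 = -82 + √6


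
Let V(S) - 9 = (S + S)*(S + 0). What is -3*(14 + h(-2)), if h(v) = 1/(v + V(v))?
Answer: -211/5 ≈ -42.200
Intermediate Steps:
V(S) = 9 + 2*S² (V(S) = 9 + (S + S)*(S + 0) = 9 + (2*S)*S = 9 + 2*S²)
h(v) = 1/(9 + v + 2*v²) (h(v) = 1/(v + (9 + 2*v²)) = 1/(9 + v + 2*v²))
-3*(14 + h(-2)) = -3*(14 + 1/(9 - 2 + 2*(-2)²)) = -3*(14 + 1/(9 - 2 + 2*4)) = -3*(14 + 1/(9 - 2 + 8)) = -3*(14 + 1/15) = -3*211/15 = -211/5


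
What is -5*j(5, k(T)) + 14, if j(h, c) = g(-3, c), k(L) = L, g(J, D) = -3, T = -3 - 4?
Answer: 29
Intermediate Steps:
T = -7
j(h, c) = -3
-5*j(5, k(T)) + 14 = -5*(-3) + 14 = 15 + 14 = 29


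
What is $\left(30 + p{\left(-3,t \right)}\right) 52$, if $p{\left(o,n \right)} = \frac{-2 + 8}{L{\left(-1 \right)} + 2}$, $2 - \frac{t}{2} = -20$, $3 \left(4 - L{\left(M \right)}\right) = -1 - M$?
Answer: $1612$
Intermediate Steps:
$L{\left(M \right)} = \frac{13}{3} + \frac{M}{3}$ ($L{\left(M \right)} = 4 - \frac{-1 - M}{3} = 4 + \left(\frac{1}{3} + \frac{M}{3}\right) = \frac{13}{3} + \frac{M}{3}$)
$t = 44$ ($t = 4 - -40 = 4 + 40 = 44$)
$p{\left(o,n \right)} = 1$ ($p{\left(o,n \right)} = \frac{-2 + 8}{\left(\frac{13}{3} + \frac{1}{3} \left(-1\right)\right) + 2} = \frac{6}{\left(\frac{13}{3} - \frac{1}{3}\right) + 2} = \frac{6}{4 + 2} = \frac{6}{6} = 6 \cdot \frac{1}{6} = 1$)
$\left(30 + p{\left(-3,t \right)}\right) 52 = \left(30 + 1\right) 52 = 31 \cdot 52 = 1612$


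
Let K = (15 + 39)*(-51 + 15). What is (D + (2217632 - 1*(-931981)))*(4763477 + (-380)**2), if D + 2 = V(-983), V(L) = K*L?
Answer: 24836620754751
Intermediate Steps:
K = -1944 (K = 54*(-36) = -1944)
V(L) = -1944*L
D = 1910950 (D = -2 - 1944*(-983) = -2 + 1910952 = 1910950)
(D + (2217632 - 1*(-931981)))*(4763477 + (-380)**2) = (1910950 + (2217632 - 1*(-931981)))*(4763477 + (-380)**2) = (1910950 + (2217632 + 931981))*(4763477 + 144400) = (1910950 + 3149613)*4907877 = 5060563*4907877 = 24836620754751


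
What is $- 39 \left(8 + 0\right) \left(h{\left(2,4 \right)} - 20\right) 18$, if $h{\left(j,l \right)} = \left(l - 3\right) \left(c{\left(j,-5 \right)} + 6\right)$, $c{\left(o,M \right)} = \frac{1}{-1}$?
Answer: $84240$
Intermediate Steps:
$c{\left(o,M \right)} = -1$
$h{\left(j,l \right)} = -15 + 5 l$ ($h{\left(j,l \right)} = \left(l - 3\right) \left(-1 + 6\right) = \left(-3 + l\right) 5 = -15 + 5 l$)
$- 39 \left(8 + 0\right) \left(h{\left(2,4 \right)} - 20\right) 18 = - 39 \left(8 + 0\right) \left(\left(-15 + 5 \cdot 4\right) - 20\right) 18 = - 39 \cdot 8 \left(\left(-15 + 20\right) - 20\right) 18 = - 39 \cdot 8 \left(5 - 20\right) 18 = - 39 \cdot 8 \left(-15\right) 18 = \left(-39\right) \left(-120\right) 18 = 4680 \cdot 18 = 84240$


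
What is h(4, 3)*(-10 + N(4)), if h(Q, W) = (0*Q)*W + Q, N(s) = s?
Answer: -24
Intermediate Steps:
h(Q, W) = Q (h(Q, W) = 0*W + Q = 0 + Q = Q)
h(4, 3)*(-10 + N(4)) = 4*(-10 + 4) = 4*(-6) = -24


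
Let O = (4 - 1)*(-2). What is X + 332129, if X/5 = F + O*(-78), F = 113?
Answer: 335034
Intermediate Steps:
O = -6 (O = 3*(-2) = -6)
X = 2905 (X = 5*(113 - 6*(-78)) = 5*(113 + 468) = 5*581 = 2905)
X + 332129 = 2905 + 332129 = 335034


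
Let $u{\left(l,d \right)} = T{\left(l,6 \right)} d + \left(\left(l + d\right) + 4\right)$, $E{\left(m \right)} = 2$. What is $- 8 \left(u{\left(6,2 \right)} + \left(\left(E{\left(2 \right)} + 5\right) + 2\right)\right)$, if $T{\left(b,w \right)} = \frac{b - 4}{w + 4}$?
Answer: $- \frac{856}{5} \approx -171.2$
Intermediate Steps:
$T{\left(b,w \right)} = \frac{-4 + b}{4 + w}$
$u{\left(l,d \right)} = 4 + d + l + d \left(- \frac{2}{5} + \frac{l}{10}\right)$ ($u{\left(l,d \right)} = \frac{-4 + l}{4 + 6} d + \left(\left(l + d\right) + 4\right) = \frac{-4 + l}{10} d + \left(\left(d + l\right) + 4\right) = \frac{-4 + l}{10} d + \left(4 + d + l\right) = \left(- \frac{2}{5} + \frac{l}{10}\right) d + \left(4 + d + l\right) = d \left(- \frac{2}{5} + \frac{l}{10}\right) + \left(4 + d + l\right) = 4 + d + l + d \left(- \frac{2}{5} + \frac{l}{10}\right)$)
$- 8 \left(u{\left(6,2 \right)} + \left(\left(E{\left(2 \right)} + 5\right) + 2\right)\right) = - 8 \left(\left(4 + 2 + 6 + \frac{1}{10} \cdot 2 \left(-4 + 6\right)\right) + \left(\left(2 + 5\right) + 2\right)\right) = - 8 \left(\left(4 + 2 + 6 + \frac{1}{10} \cdot 2 \cdot 2\right) + \left(7 + 2\right)\right) = - 8 \left(\left(4 + 2 + 6 + \frac{2}{5}\right) + 9\right) = - 8 \left(\frac{62}{5} + 9\right) = \left(-8\right) \frac{107}{5} = - \frac{856}{5}$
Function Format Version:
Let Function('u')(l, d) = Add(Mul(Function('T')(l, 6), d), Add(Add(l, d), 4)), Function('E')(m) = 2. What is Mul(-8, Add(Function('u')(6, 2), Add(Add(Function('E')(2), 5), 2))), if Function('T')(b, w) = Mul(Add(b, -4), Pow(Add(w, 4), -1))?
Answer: Rational(-856, 5) ≈ -171.20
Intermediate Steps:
Function('T')(b, w) = Mul(Pow(Add(4, w), -1), Add(-4, b)) (Function('T')(b, w) = Mul(Add(-4, b), Pow(Add(4, w), -1)) = Mul(Pow(Add(4, w), -1), Add(-4, b)))
Function('u')(l, d) = Add(4, d, l, Mul(d, Add(Rational(-2, 5), Mul(Rational(1, 10), l)))) (Function('u')(l, d) = Add(Mul(Mul(Pow(Add(4, 6), -1), Add(-4, l)), d), Add(Add(l, d), 4)) = Add(Mul(Mul(Pow(10, -1), Add(-4, l)), d), Add(Add(d, l), 4)) = Add(Mul(Mul(Rational(1, 10), Add(-4, l)), d), Add(4, d, l)) = Add(Mul(Add(Rational(-2, 5), Mul(Rational(1, 10), l)), d), Add(4, d, l)) = Add(Mul(d, Add(Rational(-2, 5), Mul(Rational(1, 10), l))), Add(4, d, l)) = Add(4, d, l, Mul(d, Add(Rational(-2, 5), Mul(Rational(1, 10), l)))))
Mul(-8, Add(Function('u')(6, 2), Add(Add(Function('E')(2), 5), 2))) = Mul(-8, Add(Add(4, 2, 6, Mul(Rational(1, 10), 2, Add(-4, 6))), Add(Add(2, 5), 2))) = Mul(-8, Add(Add(4, 2, 6, Mul(Rational(1, 10), 2, 2)), Add(7, 2))) = Mul(-8, Add(Add(4, 2, 6, Rational(2, 5)), 9)) = Mul(-8, Add(Rational(62, 5), 9)) = Mul(-8, Rational(107, 5)) = Rational(-856, 5)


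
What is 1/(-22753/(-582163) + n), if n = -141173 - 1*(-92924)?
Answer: -582163/28088759834 ≈ -2.0726e-5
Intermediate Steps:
n = -48249 (n = -141173 + 92924 = -48249)
1/(-22753/(-582163) + n) = 1/(-22753/(-582163) - 48249) = 1/(-22753*(-1/582163) - 48249) = 1/(22753/582163 - 48249) = 1/(-28088759834/582163) = -582163/28088759834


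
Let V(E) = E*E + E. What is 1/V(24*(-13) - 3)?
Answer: 1/98910 ≈ 1.0110e-5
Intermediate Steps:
V(E) = E + E² (V(E) = E² + E = E + E²)
1/V(24*(-13) - 3) = 1/((24*(-13) - 3)*(1 + (24*(-13) - 3))) = 1/((-312 - 3)*(1 + (-312 - 3))) = 1/(-315*(1 - 315)) = 1/(-315*(-314)) = 1/98910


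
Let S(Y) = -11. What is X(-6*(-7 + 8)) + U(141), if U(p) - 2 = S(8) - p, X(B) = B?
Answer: -156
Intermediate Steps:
U(p) = -9 - p (U(p) = 2 + (-11 - p) = -9 - p)
X(-6*(-7 + 8)) + U(141) = -6*(-7 + 8) + (-9 - 1*141) = -6*1 + (-9 - 141) = -6 - 150 = -156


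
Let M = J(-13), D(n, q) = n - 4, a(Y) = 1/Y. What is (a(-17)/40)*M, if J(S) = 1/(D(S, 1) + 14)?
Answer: 1/2040 ≈ 0.00049020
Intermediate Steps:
D(n, q) = -4 + n
J(S) = 1/(10 + S) (J(S) = 1/((-4 + S) + 14) = 1/(10 + S))
M = -⅓ (M = 1/(10 - 13) = 1/(-3) = -⅓ ≈ -0.33333)
(a(-17)/40)*M = (1/(-17*40))*(-⅓) = -1/17*1/40*(-⅓) = -1/680*(-⅓) = 1/2040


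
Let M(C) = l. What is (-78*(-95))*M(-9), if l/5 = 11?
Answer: 407550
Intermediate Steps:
l = 55 (l = 5*11 = 55)
M(C) = 55
(-78*(-95))*M(-9) = -78*(-95)*55 = 7410*55 = 407550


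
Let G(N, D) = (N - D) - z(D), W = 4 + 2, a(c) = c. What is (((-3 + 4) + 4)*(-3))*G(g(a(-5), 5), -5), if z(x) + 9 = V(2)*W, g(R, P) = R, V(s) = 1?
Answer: -45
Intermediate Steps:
W = 6
z(x) = -3 (z(x) = -9 + 1*6 = -9 + 6 = -3)
G(N, D) = 3 + N - D (G(N, D) = (N - D) - 1*(-3) = (N - D) + 3 = 3 + N - D)
(((-3 + 4) + 4)*(-3))*G(g(a(-5), 5), -5) = (((-3 + 4) + 4)*(-3))*(3 - 5 - 1*(-5)) = ((1 + 4)*(-3))*(3 - 5 + 5) = (5*(-3))*3 = -15*3 = -45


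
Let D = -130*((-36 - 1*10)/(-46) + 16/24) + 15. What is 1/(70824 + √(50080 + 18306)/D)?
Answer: 4320559100/305999277595821 + 605*√68386/611998555191642 ≈ 1.4120e-5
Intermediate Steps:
D = -605/3 (D = -130*((-36 - 10)*(-1/46) + 16*(1/24)) + 15 = -130*(-46*(-1/46) + ⅔) + 15 = -130*(1 + ⅔) + 15 = -130*5/3 + 15 = -650/3 + 15 = -605/3 ≈ -201.67)
1/(70824 + √(50080 + 18306)/D) = 1/(70824 + √(50080 + 18306)/(-605/3)) = 1/(70824 + √68386*(-3/605)) = 1/(70824 - 3*√68386/605)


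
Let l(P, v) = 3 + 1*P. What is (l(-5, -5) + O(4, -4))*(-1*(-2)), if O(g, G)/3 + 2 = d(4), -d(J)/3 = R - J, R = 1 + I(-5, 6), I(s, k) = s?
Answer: 128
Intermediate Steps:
l(P, v) = 3 + P
R = -4 (R = 1 - 5 = -4)
d(J) = 12 + 3*J (d(J) = -3*(-4 - J) = 12 + 3*J)
O(g, G) = 66 (O(g, G) = -6 + 3*(12 + 3*4) = -6 + 3*(12 + 12) = -6 + 3*24 = -6 + 72 = 66)
(l(-5, -5) + O(4, -4))*(-1*(-2)) = ((3 - 5) + 66)*(-1*(-2)) = (-2 + 66)*2 = 64*2 = 128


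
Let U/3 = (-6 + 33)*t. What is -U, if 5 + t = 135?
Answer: -10530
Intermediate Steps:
t = 130 (t = -5 + 135 = 130)
U = 10530 (U = 3*((-6 + 33)*130) = 3*(27*130) = 3*3510 = 10530)
-U = -1*10530 = -10530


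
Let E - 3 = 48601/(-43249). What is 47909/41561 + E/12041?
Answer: 1084892229169/941015504663 ≈ 1.1529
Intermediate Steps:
E = 81146/43249 (E = 3 + 48601/(-43249) = 3 + 48601*(-1/43249) = 3 - 48601/43249 = 81146/43249 ≈ 1.8763)
47909/41561 + E/12041 = 47909/41561 + (81146/43249)/12041 = 47909*(1/41561) + (81146/43249)*(1/12041) = 2083/1807 + 81146/520761209 = 1084892229169/941015504663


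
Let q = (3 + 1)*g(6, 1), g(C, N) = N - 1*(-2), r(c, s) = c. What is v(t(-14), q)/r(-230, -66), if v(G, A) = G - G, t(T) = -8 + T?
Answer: 0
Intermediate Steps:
g(C, N) = 2 + N (g(C, N) = N + 2 = 2 + N)
q = 12 (q = (3 + 1)*(2 + 1) = 4*3 = 12)
v(G, A) = 0
v(t(-14), q)/r(-230, -66) = 0/(-230) = 0*(-1/230) = 0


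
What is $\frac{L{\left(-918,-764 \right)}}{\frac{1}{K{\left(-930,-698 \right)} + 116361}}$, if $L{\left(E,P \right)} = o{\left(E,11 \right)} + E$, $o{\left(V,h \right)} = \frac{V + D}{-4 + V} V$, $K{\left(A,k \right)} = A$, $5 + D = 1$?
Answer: $-211931316$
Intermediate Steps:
$D = -4$ ($D = -5 + 1 = -4$)
$o{\left(V,h \right)} = V$ ($o{\left(V,h \right)} = \frac{V - 4}{-4 + V} V = \frac{-4 + V}{-4 + V} V = 1 V = V$)
$L{\left(E,P \right)} = 2 E$ ($L{\left(E,P \right)} = E + E = 2 E$)
$\frac{L{\left(-918,-764 \right)}}{\frac{1}{K{\left(-930,-698 \right)} + 116361}} = \frac{2 \left(-918\right)}{\frac{1}{-930 + 116361}} = - \frac{1836}{\frac{1}{115431}} = - 1836 \frac{1}{\frac{1}{115431}} = \left(-1836\right) 115431 = -211931316$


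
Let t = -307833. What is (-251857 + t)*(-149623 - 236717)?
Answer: 216230634600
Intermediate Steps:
(-251857 + t)*(-149623 - 236717) = (-251857 - 307833)*(-149623 - 236717) = -559690*(-386340) = 216230634600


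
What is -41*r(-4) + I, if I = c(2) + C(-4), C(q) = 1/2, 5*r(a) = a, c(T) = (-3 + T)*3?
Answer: 303/10 ≈ 30.300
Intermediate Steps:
c(T) = -9 + 3*T
r(a) = a/5
C(q) = 1/2
I = -5/2 (I = (-9 + 3*2) + 1/2 = (-9 + 6) + 1/2 = -3 + 1/2 = -5/2 ≈ -2.5000)
-41*r(-4) + I = -41*(-4)/5 - 5/2 = -41*(-4/5) - 5/2 = 164/5 - 5/2 = 303/10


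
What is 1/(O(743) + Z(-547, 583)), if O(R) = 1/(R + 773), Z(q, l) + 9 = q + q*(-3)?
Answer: 1516/1644861 ≈ 0.00092166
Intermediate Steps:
Z(q, l) = -9 - 2*q (Z(q, l) = -9 + (q + q*(-3)) = -9 + (q - 3*q) = -9 - 2*q)
O(R) = 1/(773 + R)
1/(O(743) + Z(-547, 583)) = 1/(1/(773 + 743) + (-9 - 2*(-547))) = 1/(1/1516 + (-9 + 1094)) = 1/(1/1516 + 1085) = 1/(1644861/1516) = 1516/1644861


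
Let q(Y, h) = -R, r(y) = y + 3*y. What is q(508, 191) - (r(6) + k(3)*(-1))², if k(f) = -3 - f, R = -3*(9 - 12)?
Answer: -909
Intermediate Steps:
r(y) = 4*y
R = 9 (R = -3*(-3) = 9)
q(Y, h) = -9 (q(Y, h) = -1*9 = -9)
q(508, 191) - (r(6) + k(3)*(-1))² = -9 - (4*6 + (-3 - 1*3)*(-1))² = -9 - (24 + (-3 - 3)*(-1))² = -9 - (24 - 6*(-1))² = -9 - (24 + 6)² = -9 - 1*30² = -9 - 1*900 = -9 - 900 = -909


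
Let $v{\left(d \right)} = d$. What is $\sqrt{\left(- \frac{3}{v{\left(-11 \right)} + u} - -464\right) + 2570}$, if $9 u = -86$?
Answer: $\frac{\sqrt{103843645}}{185} \approx 55.083$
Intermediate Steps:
$u = - \frac{86}{9}$ ($u = \frac{1}{9} \left(-86\right) = - \frac{86}{9} \approx -9.5556$)
$\sqrt{\left(- \frac{3}{v{\left(-11 \right)} + u} - -464\right) + 2570} = \sqrt{\left(- \frac{3}{-11 - \frac{86}{9}} - -464\right) + 2570} = \sqrt{\left(- \frac{3}{- \frac{185}{9}} + 464\right) + 2570} = \sqrt{\left(\left(-3\right) \left(- \frac{9}{185}\right) + 464\right) + 2570} = \sqrt{\left(\frac{27}{185} + 464\right) + 2570} = \sqrt{\frac{85867}{185} + 2570} = \sqrt{\frac{561317}{185}} = \frac{\sqrt{103843645}}{185}$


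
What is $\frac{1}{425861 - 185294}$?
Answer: $\frac{1}{240567} \approx 4.1568 \cdot 10^{-6}$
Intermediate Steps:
$\frac{1}{425861 - 185294} = \frac{1}{240567}$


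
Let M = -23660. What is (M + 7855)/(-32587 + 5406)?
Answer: 15805/27181 ≈ 0.58147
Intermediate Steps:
(M + 7855)/(-32587 + 5406) = (-23660 + 7855)/(-32587 + 5406) = -15805/(-27181) = -15805*(-1/27181) = 15805/27181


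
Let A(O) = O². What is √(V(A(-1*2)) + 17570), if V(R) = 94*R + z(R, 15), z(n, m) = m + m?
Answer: 2*√4494 ≈ 134.07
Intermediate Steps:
z(n, m) = 2*m
V(R) = 30 + 94*R (V(R) = 94*R + 2*15 = 94*R + 30 = 30 + 94*R)
√(V(A(-1*2)) + 17570) = √((30 + 94*(-1*2)²) + 17570) = √((30 + 94*(-2)²) + 17570) = √((30 + 94*4) + 17570) = √((30 + 376) + 17570) = √(406 + 17570) = √17976 = 2*√4494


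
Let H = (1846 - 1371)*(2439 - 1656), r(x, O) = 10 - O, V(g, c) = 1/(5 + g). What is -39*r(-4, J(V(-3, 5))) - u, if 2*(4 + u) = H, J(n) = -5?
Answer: -373087/2 ≈ -1.8654e+5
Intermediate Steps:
H = 371925 (H = 475*783 = 371925)
u = 371917/2 (u = -4 + (1/2)*371925 = -4 + 371925/2 = 371917/2 ≈ 1.8596e+5)
-39*r(-4, J(V(-3, 5))) - u = -39*(10 - 1*(-5)) - 1*371917/2 = -39*(10 + 5) - 371917/2 = -39*15 - 371917/2 = -585 - 371917/2 = -373087/2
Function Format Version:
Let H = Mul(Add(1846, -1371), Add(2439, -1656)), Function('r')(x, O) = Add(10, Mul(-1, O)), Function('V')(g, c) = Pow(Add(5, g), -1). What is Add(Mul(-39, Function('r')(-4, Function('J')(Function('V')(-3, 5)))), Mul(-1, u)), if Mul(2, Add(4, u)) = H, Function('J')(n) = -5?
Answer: Rational(-373087, 2) ≈ -1.8654e+5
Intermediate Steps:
H = 371925 (H = Mul(475, 783) = 371925)
u = Rational(371917, 2) (u = Add(-4, Mul(Rational(1, 2), 371925)) = Add(-4, Rational(371925, 2)) = Rational(371917, 2) ≈ 1.8596e+5)
Add(Mul(-39, Function('r')(-4, Function('J')(Function('V')(-3, 5)))), Mul(-1, u)) = Add(Mul(-39, Add(10, Mul(-1, -5))), Mul(-1, Rational(371917, 2))) = Add(Mul(-39, Add(10, 5)), Rational(-371917, 2)) = Add(Mul(-39, 15), Rational(-371917, 2)) = Add(-585, Rational(-371917, 2)) = Rational(-373087, 2)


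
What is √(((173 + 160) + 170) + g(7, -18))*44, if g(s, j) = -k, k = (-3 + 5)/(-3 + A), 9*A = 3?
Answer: 22*√2015 ≈ 987.55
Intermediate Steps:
A = ⅓ (A = (⅑)*3 = ⅓ ≈ 0.33333)
k = -¾ (k = (-3 + 5)/(-3 + ⅓) = 2/(-8/3) = 2*(-3/8) = -¾ ≈ -0.75000)
g(s, j) = ¾ (g(s, j) = -1*(-¾) = ¾)
√(((173 + 160) + 170) + g(7, -18))*44 = √(((173 + 160) + 170) + ¾)*44 = √((333 + 170) + ¾)*44 = √(503 + ¾)*44 = √(2015/4)*44 = (√2015/2)*44 = 22*√2015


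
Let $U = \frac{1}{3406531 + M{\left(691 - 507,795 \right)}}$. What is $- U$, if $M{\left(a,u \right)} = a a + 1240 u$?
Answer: $- \frac{1}{4426187} \approx -2.2593 \cdot 10^{-7}$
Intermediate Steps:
$M{\left(a,u \right)} = a^{2} + 1240 u$
$U = \frac{1}{4426187}$ ($U = \frac{1}{3406531 + \left(\left(691 - 507\right)^{2} + 1240 \cdot 795\right)} = \frac{1}{3406531 + \left(\left(691 - 507\right)^{2} + 985800\right)} = \frac{1}{3406531 + \left(184^{2} + 985800\right)} = \frac{1}{3406531 + \left(33856 + 985800\right)} = \frac{1}{3406531 + 1019656} = \frac{1}{4426187} \approx 2.2593 \cdot 10^{-7}$)
$- U = \left(-1\right) \frac{1}{4426187} = - \frac{1}{4426187}$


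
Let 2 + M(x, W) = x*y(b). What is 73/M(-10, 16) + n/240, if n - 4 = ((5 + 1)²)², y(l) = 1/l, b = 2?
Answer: -421/84 ≈ -5.0119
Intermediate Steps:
M(x, W) = -2 + x/2
n = 1300 (n = 4 + ((5 + 1)²)² = 4 + (6²)² = 4 + 36² = 4 + 1296 = 1300)
73/M(-10, 16) + n/240 = 73/(-2 + (½)*(-10)) + 1300/240 = 73/(-2 - 5) + 1300*(1/240) = 73/(-7) + 65/12 = 73*(-⅐) + 65/12 = -73/7 + 65/12 = -421/84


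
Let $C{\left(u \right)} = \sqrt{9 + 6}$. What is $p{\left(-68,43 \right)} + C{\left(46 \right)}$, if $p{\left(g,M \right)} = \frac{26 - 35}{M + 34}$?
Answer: $- \frac{9}{77} + \sqrt{15} \approx 3.7561$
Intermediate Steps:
$p{\left(g,M \right)} = - \frac{9}{34 + M}$
$C{\left(u \right)} = \sqrt{15}$
$p{\left(-68,43 \right)} + C{\left(46 \right)} = - \frac{9}{34 + 43} + \sqrt{15} = - \frac{9}{77} + \sqrt{15}$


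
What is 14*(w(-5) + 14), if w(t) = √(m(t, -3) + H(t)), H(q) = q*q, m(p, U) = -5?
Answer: 196 + 28*√5 ≈ 258.61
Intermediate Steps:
H(q) = q²
w(t) = √(-5 + t²)
14*(w(-5) + 14) = 14*(√(-5 + (-5)²) + 14) = 14*(√(-5 + 25) + 14) = 14*(√20 + 14) = 14*(2*√5 + 14) = 14*(14 + 2*√5) = 196 + 28*√5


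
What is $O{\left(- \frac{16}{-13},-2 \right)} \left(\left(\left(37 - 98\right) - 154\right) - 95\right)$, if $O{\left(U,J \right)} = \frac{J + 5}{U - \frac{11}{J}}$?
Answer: $- \frac{4836}{35} \approx -138.17$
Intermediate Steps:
$O{\left(U,J \right)} = \frac{5 + J}{U - \frac{11}{J}}$
$O{\left(- \frac{16}{-13},-2 \right)} \left(\left(\left(37 - 98\right) - 154\right) - 95\right) = - \frac{2 \left(5 - 2\right)}{-11 - 2 \left(- \frac{16}{-13}\right)} \left(\left(\left(37 - 98\right) - 154\right) - 95\right) = \left(-2\right) \frac{1}{-11 - 2 \left(\left(-16\right) \left(- \frac{1}{13}\right)\right)} 3 \left(\left(-61 - 154\right) - 95\right) = \left(-2\right) \frac{1}{-11 - \frac{32}{13}} \cdot 3 \left(-215 - 95\right) = \left(-2\right) \frac{1}{-11 - \frac{32}{13}} \cdot 3 \left(-310\right) = \left(-2\right) \frac{1}{- \frac{175}{13}} \cdot 3 \left(-310\right) = \left(-2\right) \left(- \frac{13}{175}\right) 3 \left(-310\right) = \frac{78}{175} \left(-310\right) = - \frac{4836}{35}$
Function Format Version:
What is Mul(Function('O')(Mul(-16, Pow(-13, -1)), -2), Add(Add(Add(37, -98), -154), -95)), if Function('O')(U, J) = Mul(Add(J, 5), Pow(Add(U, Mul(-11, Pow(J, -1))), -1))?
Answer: Rational(-4836, 35) ≈ -138.17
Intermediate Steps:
Function('O')(U, J) = Mul(Pow(Add(U, Mul(-11, Pow(J, -1))), -1), Add(5, J)) (Function('O')(U, J) = Mul(Add(5, J), Pow(Add(U, Mul(-11, Pow(J, -1))), -1)) = Mul(Pow(Add(U, Mul(-11, Pow(J, -1))), -1), Add(5, J)))
Mul(Function('O')(Mul(-16, Pow(-13, -1)), -2), Add(Add(Add(37, -98), -154), -95)) = Mul(Mul(-2, Pow(Add(-11, Mul(-2, Mul(-16, Pow(-13, -1)))), -1), Add(5, -2)), Add(Add(Add(37, -98), -154), -95)) = Mul(Mul(-2, Pow(Add(-11, Mul(-2, Mul(-16, Rational(-1, 13)))), -1), 3), Add(Add(-61, -154), -95)) = Mul(Mul(-2, Pow(Add(-11, Mul(-2, Rational(16, 13))), -1), 3), Add(-215, -95)) = Mul(Mul(-2, Pow(Add(-11, Rational(-32, 13)), -1), 3), -310) = Mul(Mul(-2, Pow(Rational(-175, 13), -1), 3), -310) = Mul(Mul(-2, Rational(-13, 175), 3), -310) = Mul(Rational(78, 175), -310) = Rational(-4836, 35)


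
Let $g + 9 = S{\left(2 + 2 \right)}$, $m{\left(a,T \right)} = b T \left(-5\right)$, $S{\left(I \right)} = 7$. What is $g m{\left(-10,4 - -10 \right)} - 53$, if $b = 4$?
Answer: $507$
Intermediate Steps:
$m{\left(a,T \right)} = - 20 T$ ($m{\left(a,T \right)} = 4 T \left(-5\right) = - 20 T$)
$g = -2$ ($g = -9 + 7 = -2$)
$g m{\left(-10,4 - -10 \right)} - 53 = - 2 \left(- 20 \left(4 - -10\right)\right) - 53 = - 2 \left(- 20 \left(4 + 10\right)\right) - 53 = - 2 \left(\left(-20\right) 14\right) - 53 = \left(-2\right) \left(-280\right) - 53 = 560 - 53 = 507$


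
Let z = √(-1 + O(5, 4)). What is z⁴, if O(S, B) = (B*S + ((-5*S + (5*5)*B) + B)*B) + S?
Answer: 115600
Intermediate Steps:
O(S, B) = S + B*S + B*(-5*S + 26*B) (O(S, B) = (B*S + ((-5*S + 25*B) + B)*B) + S = (B*S + (-5*S + 26*B)*B) + S = (B*S + B*(-5*S + 26*B)) + S = S + B*S + B*(-5*S + 26*B))
z = 2*√85 (z = √(-1 + (5 + 26*4² - 4*4*5)) = √(-1 + (5 + 26*16 - 80)) = √(-1 + (5 + 416 - 80)) = √(-1 + 341) = √340 = 2*√85 ≈ 18.439)
z⁴ = (2*√85)⁴ = 115600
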